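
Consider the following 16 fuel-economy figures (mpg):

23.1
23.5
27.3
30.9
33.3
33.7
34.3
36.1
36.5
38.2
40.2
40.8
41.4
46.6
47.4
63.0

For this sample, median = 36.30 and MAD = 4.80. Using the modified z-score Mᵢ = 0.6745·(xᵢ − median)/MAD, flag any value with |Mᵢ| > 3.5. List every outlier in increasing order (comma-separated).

|Mᵢ| > 3.5 ⇔ |xᵢ − 36.30| > 3.5·4.80/0.6745 = 24.91.
So outliers lie outside [11.39, 61.21].
63.0: M = 3.75 → outlier.

63.0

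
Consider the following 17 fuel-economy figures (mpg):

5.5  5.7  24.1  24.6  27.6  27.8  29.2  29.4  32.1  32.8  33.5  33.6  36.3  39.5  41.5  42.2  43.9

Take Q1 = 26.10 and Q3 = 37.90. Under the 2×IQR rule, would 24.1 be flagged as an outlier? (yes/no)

IQR = Q3 − Q1 = 37.90 − 26.10 = 11.80.
Lower fence = Q1 − 2·IQR = 26.10 − 23.60 = 2.50.
Upper fence = Q3 + 2·IQR = 37.90 + 23.60 = 61.50.
24.1 lies within [2.50, 61.50].

no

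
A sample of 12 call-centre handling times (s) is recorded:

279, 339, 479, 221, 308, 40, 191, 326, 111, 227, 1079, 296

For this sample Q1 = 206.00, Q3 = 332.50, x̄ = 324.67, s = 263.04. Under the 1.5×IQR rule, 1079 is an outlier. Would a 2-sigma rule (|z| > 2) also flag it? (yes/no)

z = (1079 − 324.67) / 263.04 = 2.87.
|z| = 2.87 > 2.

yes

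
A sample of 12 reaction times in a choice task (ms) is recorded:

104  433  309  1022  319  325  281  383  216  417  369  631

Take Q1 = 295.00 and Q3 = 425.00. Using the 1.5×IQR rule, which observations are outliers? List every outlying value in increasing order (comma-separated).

631, 1022

IQR = Q3 − Q1 = 425.00 − 295.00 = 130.00.
Lower fence = Q1 − 1.5·IQR = 295.00 − 195.00 = 100.00.
Upper fence = Q3 + 1.5·IQR = 425.00 + 195.00 = 620.00.
631 > 620.00 → outlier.
1022 > 620.00 → outlier.
All remaining values lie within [100.00, 620.00].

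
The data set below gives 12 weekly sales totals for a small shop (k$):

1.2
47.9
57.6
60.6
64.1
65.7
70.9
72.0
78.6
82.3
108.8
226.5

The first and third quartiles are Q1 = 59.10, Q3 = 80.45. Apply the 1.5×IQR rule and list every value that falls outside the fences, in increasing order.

1.2, 226.5

IQR = Q3 − Q1 = 80.45 − 59.10 = 21.35.
Lower fence = Q1 − 1.5·IQR = 59.10 − 32.025 = 27.075.
Upper fence = Q3 + 1.5·IQR = 80.45 + 32.025 = 112.475.
1.2 < 27.075 → outlier.
226.5 > 112.475 → outlier.
All remaining values lie within [27.075, 112.475].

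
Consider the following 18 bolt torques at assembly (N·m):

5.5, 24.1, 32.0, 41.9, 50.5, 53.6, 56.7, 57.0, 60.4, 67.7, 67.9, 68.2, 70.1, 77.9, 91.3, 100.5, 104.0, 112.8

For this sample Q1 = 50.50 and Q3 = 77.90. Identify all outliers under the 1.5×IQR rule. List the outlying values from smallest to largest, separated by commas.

5.5

IQR = Q3 − Q1 = 77.90 − 50.50 = 27.40.
Lower fence = Q1 − 1.5·IQR = 50.50 − 41.10 = 9.40.
Upper fence = Q3 + 1.5·IQR = 77.90 + 41.10 = 119.00.
5.5 < 9.40 → outlier.
All remaining values lie within [9.40, 119.00].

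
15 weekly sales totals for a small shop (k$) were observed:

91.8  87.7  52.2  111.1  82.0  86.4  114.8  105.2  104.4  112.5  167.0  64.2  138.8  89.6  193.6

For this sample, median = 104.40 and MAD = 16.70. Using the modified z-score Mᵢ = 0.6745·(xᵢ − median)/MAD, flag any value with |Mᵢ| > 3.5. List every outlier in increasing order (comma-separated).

|Mᵢ| > 3.5 ⇔ |xᵢ − 104.40| > 3.5·16.70/0.6745 = 86.66.
So outliers lie outside [17.74, 191.06].
193.6: M = 3.60 → outlier.

193.6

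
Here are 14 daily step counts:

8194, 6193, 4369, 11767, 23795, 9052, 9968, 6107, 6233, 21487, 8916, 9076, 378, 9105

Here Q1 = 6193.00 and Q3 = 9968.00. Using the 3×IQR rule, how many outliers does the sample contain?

IQR = 3775.00; fences at 6193.00 − 11325.00 = -5132.00 and 9968.00 + 11325.00 = 21293.00.
Outside the cutoffs: 21487, 23795.

2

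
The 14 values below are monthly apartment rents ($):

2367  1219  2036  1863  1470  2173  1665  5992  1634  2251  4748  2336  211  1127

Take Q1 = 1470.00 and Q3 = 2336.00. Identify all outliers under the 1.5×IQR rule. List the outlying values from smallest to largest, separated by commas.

4748, 5992

IQR = Q3 − Q1 = 2336.00 − 1470.00 = 866.00.
Lower fence = Q1 − 1.5·IQR = 1470.00 − 1299.00 = 171.00.
Upper fence = Q3 + 1.5·IQR = 2336.00 + 1299.00 = 3635.00.
4748 > 3635.00 → outlier.
5992 > 3635.00 → outlier.
All remaining values lie within [171.00, 3635.00].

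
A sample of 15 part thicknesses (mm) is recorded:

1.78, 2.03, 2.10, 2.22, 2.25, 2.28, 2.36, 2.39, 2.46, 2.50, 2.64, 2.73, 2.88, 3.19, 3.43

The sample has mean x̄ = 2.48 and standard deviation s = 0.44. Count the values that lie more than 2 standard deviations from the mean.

1

Cutoffs: x̄ ± 2s = [1.60, 3.36].
Outside the cutoffs: 3.43.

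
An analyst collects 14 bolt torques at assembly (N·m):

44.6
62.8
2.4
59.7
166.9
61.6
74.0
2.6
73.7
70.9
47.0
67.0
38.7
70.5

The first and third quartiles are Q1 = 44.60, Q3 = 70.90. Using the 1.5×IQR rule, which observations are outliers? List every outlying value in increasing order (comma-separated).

2.4, 2.6, 166.9

IQR = Q3 − Q1 = 70.90 − 44.60 = 26.30.
Lower fence = Q1 − 1.5·IQR = 44.60 − 39.45 = 5.15.
Upper fence = Q3 + 1.5·IQR = 70.90 + 39.45 = 110.35.
2.4 < 5.15 → outlier.
2.6 < 5.15 → outlier.
166.9 > 110.35 → outlier.
All remaining values lie within [5.15, 110.35].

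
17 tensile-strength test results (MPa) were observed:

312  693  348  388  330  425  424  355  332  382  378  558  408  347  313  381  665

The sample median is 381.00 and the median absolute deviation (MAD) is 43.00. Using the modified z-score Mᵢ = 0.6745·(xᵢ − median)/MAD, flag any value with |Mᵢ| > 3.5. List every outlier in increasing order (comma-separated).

665, 693

|Mᵢ| > 3.5 ⇔ |xᵢ − 381.00| > 3.5·43.00/0.6745 = 223.13.
So outliers lie outside [157.87, 604.13].
665: M = 4.45 → outlier.
693: M = 4.89 → outlier.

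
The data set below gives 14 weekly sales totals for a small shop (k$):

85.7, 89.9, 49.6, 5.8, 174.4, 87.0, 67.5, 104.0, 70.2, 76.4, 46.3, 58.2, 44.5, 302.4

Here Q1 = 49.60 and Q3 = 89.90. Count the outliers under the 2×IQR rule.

2

IQR = 40.30; fences at 49.60 − 80.60 = -31.00 and 89.90 + 80.60 = 170.50.
Outside the cutoffs: 174.4, 302.4.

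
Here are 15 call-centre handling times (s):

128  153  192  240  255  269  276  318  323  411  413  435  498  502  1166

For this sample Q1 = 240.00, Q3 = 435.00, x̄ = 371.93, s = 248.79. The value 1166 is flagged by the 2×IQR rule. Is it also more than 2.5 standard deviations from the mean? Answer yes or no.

yes

z = (1166 − 371.93) / 248.79 = 3.19.
|z| = 3.19 > 2.5.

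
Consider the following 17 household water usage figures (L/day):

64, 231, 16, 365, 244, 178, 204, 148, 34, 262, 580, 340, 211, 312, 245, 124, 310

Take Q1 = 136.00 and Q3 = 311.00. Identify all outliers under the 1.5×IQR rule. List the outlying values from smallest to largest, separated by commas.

IQR = Q3 − Q1 = 311.00 − 136.00 = 175.00.
Lower fence = Q1 − 1.5·IQR = 136.00 − 262.50 = -126.50.
Upper fence = Q3 + 1.5·IQR = 311.00 + 262.50 = 573.50.
580 > 573.50 → outlier.
All remaining values lie within [-126.50, 573.50].

580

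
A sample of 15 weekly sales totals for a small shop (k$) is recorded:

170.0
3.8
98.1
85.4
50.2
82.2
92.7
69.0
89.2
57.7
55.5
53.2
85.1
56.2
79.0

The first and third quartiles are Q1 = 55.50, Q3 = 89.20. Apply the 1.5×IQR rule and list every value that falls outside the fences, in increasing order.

3.8, 170.0

IQR = Q3 − Q1 = 89.20 − 55.50 = 33.70.
Lower fence = Q1 − 1.5·IQR = 55.50 − 50.55 = 4.95.
Upper fence = Q3 + 1.5·IQR = 89.20 + 50.55 = 139.75.
3.8 < 4.95 → outlier.
170.0 > 139.75 → outlier.
All remaining values lie within [4.95, 139.75].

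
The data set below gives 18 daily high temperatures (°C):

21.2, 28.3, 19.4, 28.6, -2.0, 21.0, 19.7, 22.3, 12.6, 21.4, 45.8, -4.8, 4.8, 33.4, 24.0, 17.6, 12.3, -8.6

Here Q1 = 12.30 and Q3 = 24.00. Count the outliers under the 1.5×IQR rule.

IQR = 11.70; fences at 12.30 − 17.55 = -5.25 and 24.00 + 17.55 = 41.55.
Outside the cutoffs: -8.6, 45.8.

2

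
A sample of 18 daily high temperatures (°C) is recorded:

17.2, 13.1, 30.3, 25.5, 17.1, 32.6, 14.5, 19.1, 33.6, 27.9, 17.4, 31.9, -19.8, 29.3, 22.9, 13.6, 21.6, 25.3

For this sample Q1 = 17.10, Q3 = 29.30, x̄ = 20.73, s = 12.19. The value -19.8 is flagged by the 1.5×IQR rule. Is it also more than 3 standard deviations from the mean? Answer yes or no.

z = (-19.8 − 20.73) / 12.19 = -3.32.
|z| = 3.32 > 3.

yes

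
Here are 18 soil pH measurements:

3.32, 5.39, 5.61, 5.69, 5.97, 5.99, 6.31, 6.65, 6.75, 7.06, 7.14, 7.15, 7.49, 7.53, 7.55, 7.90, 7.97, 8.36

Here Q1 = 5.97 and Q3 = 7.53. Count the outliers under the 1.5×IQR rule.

IQR = 1.56; fences at 5.97 − 2.34 = 3.63 and 7.53 + 2.34 = 9.87.
Outside the cutoffs: 3.32.

1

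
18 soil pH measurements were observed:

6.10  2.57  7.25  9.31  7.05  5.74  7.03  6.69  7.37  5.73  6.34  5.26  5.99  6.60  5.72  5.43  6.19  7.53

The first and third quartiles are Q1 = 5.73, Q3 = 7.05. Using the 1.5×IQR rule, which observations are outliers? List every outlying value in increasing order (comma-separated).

2.57, 9.31

IQR = Q3 − Q1 = 7.05 − 5.73 = 1.32.
Lower fence = Q1 − 1.5·IQR = 5.73 − 1.98 = 3.75.
Upper fence = Q3 + 1.5·IQR = 7.05 + 1.98 = 9.03.
2.57 < 3.75 → outlier.
9.31 > 9.03 → outlier.
All remaining values lie within [3.75, 9.03].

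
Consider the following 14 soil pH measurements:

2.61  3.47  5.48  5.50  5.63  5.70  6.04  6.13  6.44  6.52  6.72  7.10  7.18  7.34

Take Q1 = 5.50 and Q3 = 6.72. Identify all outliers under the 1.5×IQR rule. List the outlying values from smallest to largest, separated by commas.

2.61, 3.47

IQR = Q3 − Q1 = 6.72 − 5.50 = 1.22.
Lower fence = Q1 − 1.5·IQR = 5.50 − 1.83 = 3.67.
Upper fence = Q3 + 1.5·IQR = 6.72 + 1.83 = 8.55.
2.61 < 3.67 → outlier.
3.47 < 3.67 → outlier.
All remaining values lie within [3.67, 8.55].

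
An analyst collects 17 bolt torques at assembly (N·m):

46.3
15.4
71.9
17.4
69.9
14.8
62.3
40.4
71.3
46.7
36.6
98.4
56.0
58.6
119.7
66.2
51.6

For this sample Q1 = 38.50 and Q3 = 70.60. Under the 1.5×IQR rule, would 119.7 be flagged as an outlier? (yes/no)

yes

IQR = Q3 − Q1 = 70.60 − 38.50 = 32.10.
Lower fence = Q1 − 1.5·IQR = 38.50 − 48.15 = -9.65.
Upper fence = Q3 + 1.5·IQR = 70.60 + 48.15 = 118.75.
119.7 lies above the upper fence.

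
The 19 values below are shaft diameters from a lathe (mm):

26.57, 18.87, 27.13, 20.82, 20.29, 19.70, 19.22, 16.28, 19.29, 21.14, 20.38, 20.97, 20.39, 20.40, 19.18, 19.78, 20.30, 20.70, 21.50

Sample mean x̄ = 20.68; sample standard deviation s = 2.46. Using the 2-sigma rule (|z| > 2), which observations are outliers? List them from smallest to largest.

Cutoffs at x̄ ± 2s: 20.68 ± 2·2.46 = [15.76, 25.60].
26.57: z = 2.39, |z| > 2 → outlier.
27.13: z = 2.62, |z| > 2 → outlier.
Every other value lies within [15.76, 25.60].

26.57, 27.13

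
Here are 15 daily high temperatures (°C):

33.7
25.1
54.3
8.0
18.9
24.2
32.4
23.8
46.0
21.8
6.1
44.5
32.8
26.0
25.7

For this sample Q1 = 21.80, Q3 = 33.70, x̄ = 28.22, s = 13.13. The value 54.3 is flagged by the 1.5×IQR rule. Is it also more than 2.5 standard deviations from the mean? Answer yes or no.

z = (54.3 − 28.22) / 13.13 = 1.99.
|z| = 1.99 ≤ 2.5.

no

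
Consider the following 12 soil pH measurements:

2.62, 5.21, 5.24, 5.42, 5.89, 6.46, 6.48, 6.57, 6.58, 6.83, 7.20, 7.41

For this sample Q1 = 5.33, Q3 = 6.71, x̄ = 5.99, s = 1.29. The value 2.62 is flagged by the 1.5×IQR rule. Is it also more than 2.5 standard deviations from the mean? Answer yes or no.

z = (2.62 − 5.99) / 1.29 = -2.61.
|z| = 2.61 > 2.5.

yes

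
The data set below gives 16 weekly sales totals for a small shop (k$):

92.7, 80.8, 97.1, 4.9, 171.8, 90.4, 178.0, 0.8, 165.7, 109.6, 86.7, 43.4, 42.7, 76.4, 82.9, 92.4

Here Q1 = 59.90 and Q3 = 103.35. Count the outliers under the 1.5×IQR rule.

IQR = 43.45; fences at 59.90 − 65.175 = -5.275 and 103.35 + 65.175 = 168.525.
Outside the cutoffs: 171.8, 178.0.

2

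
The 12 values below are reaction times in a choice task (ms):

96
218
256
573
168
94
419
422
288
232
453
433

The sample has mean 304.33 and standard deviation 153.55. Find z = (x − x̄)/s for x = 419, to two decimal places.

0.75

z = (419 − 304.33) / 153.55 = 0.75.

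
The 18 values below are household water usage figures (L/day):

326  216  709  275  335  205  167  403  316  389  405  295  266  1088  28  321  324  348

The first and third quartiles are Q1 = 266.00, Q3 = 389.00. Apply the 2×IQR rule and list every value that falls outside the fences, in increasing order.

IQR = Q3 − Q1 = 389.00 − 266.00 = 123.00.
Lower fence = Q1 − 2·IQR = 266.00 − 246.00 = 20.00.
Upper fence = Q3 + 2·IQR = 389.00 + 246.00 = 635.00.
709 > 635.00 → outlier.
1088 > 635.00 → outlier.
All remaining values lie within [20.00, 635.00].

709, 1088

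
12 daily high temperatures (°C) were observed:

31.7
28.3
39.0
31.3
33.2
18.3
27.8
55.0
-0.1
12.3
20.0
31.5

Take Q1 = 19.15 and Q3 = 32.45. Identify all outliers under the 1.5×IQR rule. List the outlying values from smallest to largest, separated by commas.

IQR = Q3 − Q1 = 32.45 − 19.15 = 13.30.
Lower fence = Q1 − 1.5·IQR = 19.15 − 19.95 = -0.80.
Upper fence = Q3 + 1.5·IQR = 32.45 + 19.95 = 52.40.
55.0 > 52.40 → outlier.
All remaining values lie within [-0.80, 52.40].

55.0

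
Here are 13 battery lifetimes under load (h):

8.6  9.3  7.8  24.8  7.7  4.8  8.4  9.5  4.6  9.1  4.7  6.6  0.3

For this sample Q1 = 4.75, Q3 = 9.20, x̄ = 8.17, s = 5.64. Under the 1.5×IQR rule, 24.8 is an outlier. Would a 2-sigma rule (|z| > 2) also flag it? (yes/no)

yes

z = (24.8 − 8.17) / 5.64 = 2.95.
|z| = 2.95 > 2.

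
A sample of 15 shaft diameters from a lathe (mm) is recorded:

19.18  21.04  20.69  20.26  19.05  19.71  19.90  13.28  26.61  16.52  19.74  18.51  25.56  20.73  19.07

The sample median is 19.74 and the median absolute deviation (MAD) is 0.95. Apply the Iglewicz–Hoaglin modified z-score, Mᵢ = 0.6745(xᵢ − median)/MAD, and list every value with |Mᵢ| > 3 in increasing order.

|Mᵢ| > 3 ⇔ |xᵢ − 19.74| > 3·0.95/0.6745 = 4.23.
So outliers lie outside [15.51, 23.97].
13.28: M = -4.59 → outlier.
25.56: M = 4.13 → outlier.
26.61: M = 4.88 → outlier.

13.28, 25.56, 26.61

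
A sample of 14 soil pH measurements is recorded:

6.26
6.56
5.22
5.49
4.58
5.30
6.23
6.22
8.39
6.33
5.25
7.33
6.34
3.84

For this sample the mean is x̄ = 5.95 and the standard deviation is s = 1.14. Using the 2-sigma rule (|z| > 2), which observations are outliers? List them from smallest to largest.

Cutoffs at x̄ ± 2s: 5.95 ± 2·1.14 = [3.67, 8.23].
8.39: z = 2.14, |z| > 2 → outlier.
Every other value lies within [3.67, 8.23].

8.39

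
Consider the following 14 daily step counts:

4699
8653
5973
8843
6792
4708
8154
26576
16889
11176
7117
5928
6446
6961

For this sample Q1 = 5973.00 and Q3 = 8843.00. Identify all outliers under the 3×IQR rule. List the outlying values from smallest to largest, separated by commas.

26576

IQR = Q3 − Q1 = 8843.00 − 5973.00 = 2870.00.
Lower fence = Q1 − 3·IQR = 5973.00 − 8610.00 = -2637.00.
Upper fence = Q3 + 3·IQR = 8843.00 + 8610.00 = 17453.00.
26576 > 17453.00 → outlier.
All remaining values lie within [-2637.00, 17453.00].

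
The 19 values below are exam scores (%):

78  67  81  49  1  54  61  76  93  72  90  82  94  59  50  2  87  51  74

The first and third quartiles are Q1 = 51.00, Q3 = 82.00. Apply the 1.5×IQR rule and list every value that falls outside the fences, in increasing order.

IQR = Q3 − Q1 = 82.00 − 51.00 = 31.00.
Lower fence = Q1 − 1.5·IQR = 51.00 − 46.50 = 4.50.
Upper fence = Q3 + 1.5·IQR = 82.00 + 46.50 = 128.50.
1 < 4.50 → outlier.
2 < 4.50 → outlier.
All remaining values lie within [4.50, 128.50].

1, 2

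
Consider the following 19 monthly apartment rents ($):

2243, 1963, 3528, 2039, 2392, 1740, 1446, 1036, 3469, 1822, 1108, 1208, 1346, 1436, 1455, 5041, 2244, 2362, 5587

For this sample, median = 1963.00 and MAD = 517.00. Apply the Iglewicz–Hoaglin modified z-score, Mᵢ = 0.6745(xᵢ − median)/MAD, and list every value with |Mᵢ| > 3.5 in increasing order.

|Mᵢ| > 3.5 ⇔ |xᵢ − 1963.00| > 3.5·517.00/0.6745 = 2682.73.
So outliers lie outside [-719.73, 4645.73].
5041: M = 4.02 → outlier.
5587: M = 4.73 → outlier.

5041, 5587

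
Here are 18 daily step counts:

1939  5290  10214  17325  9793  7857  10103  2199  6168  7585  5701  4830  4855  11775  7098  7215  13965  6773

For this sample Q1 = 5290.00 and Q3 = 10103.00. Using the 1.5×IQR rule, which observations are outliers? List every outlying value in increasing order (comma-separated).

IQR = Q3 − Q1 = 10103.00 − 5290.00 = 4813.00.
Lower fence = Q1 − 1.5·IQR = 5290.00 − 7219.50 = -1929.50.
Upper fence = Q3 + 1.5·IQR = 10103.00 + 7219.50 = 17322.50.
17325 > 17322.50 → outlier.
All remaining values lie within [-1929.50, 17322.50].

17325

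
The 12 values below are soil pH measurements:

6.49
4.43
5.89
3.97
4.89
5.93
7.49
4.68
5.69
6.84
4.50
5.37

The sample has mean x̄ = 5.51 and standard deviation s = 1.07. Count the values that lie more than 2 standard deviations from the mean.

0

Cutoffs: x̄ ± 2s = [3.37, 7.65].
Every value lies within the cutoffs.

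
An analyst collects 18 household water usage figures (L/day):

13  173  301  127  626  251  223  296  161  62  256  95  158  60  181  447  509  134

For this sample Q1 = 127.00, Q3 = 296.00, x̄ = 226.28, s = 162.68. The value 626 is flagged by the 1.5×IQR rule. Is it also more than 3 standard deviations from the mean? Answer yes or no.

no

z = (626 − 226.28) / 162.68 = 2.46.
|z| = 2.46 ≤ 3.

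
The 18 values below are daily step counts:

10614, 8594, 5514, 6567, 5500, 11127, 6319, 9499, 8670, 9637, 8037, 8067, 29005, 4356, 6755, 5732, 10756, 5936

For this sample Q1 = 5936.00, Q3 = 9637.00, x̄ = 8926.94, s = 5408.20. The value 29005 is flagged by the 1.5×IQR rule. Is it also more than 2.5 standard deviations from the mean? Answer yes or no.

z = (29005 − 8926.94) / 5408.20 = 3.71.
|z| = 3.71 > 2.5.

yes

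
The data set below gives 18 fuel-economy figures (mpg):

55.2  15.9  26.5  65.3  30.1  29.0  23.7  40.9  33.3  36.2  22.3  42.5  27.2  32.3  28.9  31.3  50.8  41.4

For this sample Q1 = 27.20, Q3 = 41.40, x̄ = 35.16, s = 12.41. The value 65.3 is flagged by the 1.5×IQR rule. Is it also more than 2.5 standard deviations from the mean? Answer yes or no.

no

z = (65.3 − 35.16) / 12.41 = 2.43.
|z| = 2.43 ≤ 2.5.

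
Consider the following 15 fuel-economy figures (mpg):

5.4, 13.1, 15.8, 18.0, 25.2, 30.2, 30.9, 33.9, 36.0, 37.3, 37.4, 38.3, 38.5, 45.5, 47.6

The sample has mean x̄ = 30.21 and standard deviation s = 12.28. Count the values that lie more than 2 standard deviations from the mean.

1

Cutoffs: x̄ ± 2s = [5.65, 54.77].
Outside the cutoffs: 5.4.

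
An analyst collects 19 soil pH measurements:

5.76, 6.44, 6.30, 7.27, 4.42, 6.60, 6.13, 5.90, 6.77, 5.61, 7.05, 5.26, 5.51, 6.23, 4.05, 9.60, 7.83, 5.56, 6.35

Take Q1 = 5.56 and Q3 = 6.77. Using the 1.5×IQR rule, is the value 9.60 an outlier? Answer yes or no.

yes

IQR = Q3 − Q1 = 6.77 − 5.56 = 1.21.
Lower fence = Q1 − 1.5·IQR = 5.56 − 1.815 = 3.745.
Upper fence = Q3 + 1.5·IQR = 6.77 + 1.815 = 8.585.
9.60 lies above the upper fence.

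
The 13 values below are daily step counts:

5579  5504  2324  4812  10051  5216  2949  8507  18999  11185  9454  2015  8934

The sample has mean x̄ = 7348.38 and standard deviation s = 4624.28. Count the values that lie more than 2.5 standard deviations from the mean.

Cutoffs: x̄ ± 2.5s = [-4212.32, 18909.08].
Outside the cutoffs: 18999.

1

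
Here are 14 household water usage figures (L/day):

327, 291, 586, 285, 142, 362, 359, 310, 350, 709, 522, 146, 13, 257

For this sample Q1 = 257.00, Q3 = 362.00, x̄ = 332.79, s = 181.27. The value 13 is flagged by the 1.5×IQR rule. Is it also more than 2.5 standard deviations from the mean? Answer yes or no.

z = (13 − 332.79) / 181.27 = -1.76.
|z| = 1.76 ≤ 2.5.

no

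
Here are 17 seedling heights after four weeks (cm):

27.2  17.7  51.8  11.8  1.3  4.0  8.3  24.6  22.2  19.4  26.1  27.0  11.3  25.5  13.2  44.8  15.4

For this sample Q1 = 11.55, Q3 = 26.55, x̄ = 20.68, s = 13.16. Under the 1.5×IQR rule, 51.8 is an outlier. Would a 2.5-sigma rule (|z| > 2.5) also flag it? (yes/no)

z = (51.8 − 20.68) / 13.16 = 2.36.
|z| = 2.36 ≤ 2.5.

no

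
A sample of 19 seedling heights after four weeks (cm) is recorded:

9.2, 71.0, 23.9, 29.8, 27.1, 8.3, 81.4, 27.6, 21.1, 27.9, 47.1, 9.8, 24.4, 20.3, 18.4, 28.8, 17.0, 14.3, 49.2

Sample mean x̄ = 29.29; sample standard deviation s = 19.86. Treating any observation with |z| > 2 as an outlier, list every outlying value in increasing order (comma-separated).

71.0, 81.4

Cutoffs at x̄ ± 2s: 29.29 ± 2·19.86 = [-10.43, 69.01].
71.0: z = 2.10, |z| > 2 → outlier.
81.4: z = 2.62, |z| > 2 → outlier.
Every other value lies within [-10.43, 69.01].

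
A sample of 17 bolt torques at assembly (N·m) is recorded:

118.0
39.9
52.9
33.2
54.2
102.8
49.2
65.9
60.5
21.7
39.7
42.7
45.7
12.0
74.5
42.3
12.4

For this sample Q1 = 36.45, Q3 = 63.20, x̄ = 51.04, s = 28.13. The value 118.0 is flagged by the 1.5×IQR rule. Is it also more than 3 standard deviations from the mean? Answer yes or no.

no

z = (118.0 − 51.04) / 28.13 = 2.38.
|z| = 2.38 ≤ 3.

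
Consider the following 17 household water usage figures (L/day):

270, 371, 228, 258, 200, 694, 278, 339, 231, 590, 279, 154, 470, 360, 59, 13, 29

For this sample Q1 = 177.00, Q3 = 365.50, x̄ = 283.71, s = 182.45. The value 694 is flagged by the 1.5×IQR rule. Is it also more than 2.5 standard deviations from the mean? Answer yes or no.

z = (694 − 283.71) / 182.45 = 2.25.
|z| = 2.25 ≤ 2.5.

no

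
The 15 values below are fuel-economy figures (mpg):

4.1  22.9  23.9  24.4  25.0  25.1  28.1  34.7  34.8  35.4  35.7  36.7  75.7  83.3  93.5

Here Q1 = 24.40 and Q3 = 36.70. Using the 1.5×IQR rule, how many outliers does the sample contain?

IQR = 12.30; fences at 24.40 − 18.45 = 5.95 and 36.70 + 18.45 = 55.15.
Outside the cutoffs: 4.1, 75.7, 83.3, 93.5.

4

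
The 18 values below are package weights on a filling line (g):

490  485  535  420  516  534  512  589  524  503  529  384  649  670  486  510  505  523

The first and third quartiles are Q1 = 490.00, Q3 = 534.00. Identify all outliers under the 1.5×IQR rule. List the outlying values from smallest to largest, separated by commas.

IQR = Q3 − Q1 = 534.00 − 490.00 = 44.00.
Lower fence = Q1 − 1.5·IQR = 490.00 − 66.00 = 424.00.
Upper fence = Q3 + 1.5·IQR = 534.00 + 66.00 = 600.00.
384 < 424.00 → outlier.
420 < 424.00 → outlier.
649 > 600.00 → outlier.
670 > 600.00 → outlier.
All remaining values lie within [424.00, 600.00].

384, 420, 649, 670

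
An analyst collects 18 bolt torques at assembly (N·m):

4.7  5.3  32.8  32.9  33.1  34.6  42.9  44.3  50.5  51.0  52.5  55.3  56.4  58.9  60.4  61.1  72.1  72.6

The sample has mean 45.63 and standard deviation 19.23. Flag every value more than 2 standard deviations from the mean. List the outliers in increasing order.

4.7, 5.3

Cutoffs at x̄ ± 2s: 45.63 ± 2·19.23 = [7.17, 84.09].
4.7: z = -2.13, |z| > 2 → outlier.
5.3: z = -2.10, |z| > 2 → outlier.
Every other value lies within [7.17, 84.09].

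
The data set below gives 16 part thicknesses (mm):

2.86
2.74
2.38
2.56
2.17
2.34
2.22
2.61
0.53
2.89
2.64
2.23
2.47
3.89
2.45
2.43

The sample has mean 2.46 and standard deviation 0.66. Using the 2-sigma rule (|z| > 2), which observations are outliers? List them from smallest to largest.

0.53, 3.89

Cutoffs at x̄ ± 2s: 2.46 ± 2·0.66 = [1.14, 3.78].
0.53: z = -2.92, |z| > 2 → outlier.
3.89: z = 2.17, |z| > 2 → outlier.
Every other value lies within [1.14, 3.78].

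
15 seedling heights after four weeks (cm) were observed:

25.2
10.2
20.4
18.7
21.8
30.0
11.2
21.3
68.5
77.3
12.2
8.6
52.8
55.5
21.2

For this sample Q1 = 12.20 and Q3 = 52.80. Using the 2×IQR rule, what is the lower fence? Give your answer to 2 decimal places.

-69.00

IQR = Q3 − Q1 = 52.80 − 12.20 = 40.60.
Lower fence = Q1 − 2·IQR = 12.20 − 81.20 = -69.00.
Upper fence = Q3 + 2·IQR = 52.80 + 81.20 = 134.00.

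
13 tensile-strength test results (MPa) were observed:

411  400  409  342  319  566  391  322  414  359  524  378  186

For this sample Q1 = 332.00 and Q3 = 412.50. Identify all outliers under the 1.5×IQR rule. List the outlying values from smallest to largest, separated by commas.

186, 566

IQR = Q3 − Q1 = 412.50 − 332.00 = 80.50.
Lower fence = Q1 − 1.5·IQR = 332.00 − 120.75 = 211.25.
Upper fence = Q3 + 1.5·IQR = 412.50 + 120.75 = 533.25.
186 < 211.25 → outlier.
566 > 533.25 → outlier.
All remaining values lie within [211.25, 533.25].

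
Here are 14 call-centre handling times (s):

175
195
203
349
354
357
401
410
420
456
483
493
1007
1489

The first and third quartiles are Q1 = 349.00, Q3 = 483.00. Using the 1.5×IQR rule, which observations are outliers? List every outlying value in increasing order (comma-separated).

IQR = Q3 − Q1 = 483.00 − 349.00 = 134.00.
Lower fence = Q1 − 1.5·IQR = 349.00 − 201.00 = 148.00.
Upper fence = Q3 + 1.5·IQR = 483.00 + 201.00 = 684.00.
1007 > 684.00 → outlier.
1489 > 684.00 → outlier.
All remaining values lie within [148.00, 684.00].

1007, 1489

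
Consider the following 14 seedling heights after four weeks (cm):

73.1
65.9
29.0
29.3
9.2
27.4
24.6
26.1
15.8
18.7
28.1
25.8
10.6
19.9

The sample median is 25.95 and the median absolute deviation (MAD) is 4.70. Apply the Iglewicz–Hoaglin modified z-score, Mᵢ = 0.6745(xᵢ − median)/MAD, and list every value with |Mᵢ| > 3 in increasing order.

65.9, 73.1

|Mᵢ| > 3 ⇔ |xᵢ − 25.95| > 3·4.70/0.6745 = 20.90.
So outliers lie outside [5.05, 46.85].
65.9: M = 5.73 → outlier.
73.1: M = 6.77 → outlier.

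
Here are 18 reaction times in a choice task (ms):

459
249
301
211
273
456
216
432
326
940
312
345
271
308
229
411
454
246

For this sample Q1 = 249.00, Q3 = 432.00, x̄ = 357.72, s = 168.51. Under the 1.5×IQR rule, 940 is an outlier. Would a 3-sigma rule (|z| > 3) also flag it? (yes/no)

yes

z = (940 − 357.72) / 168.51 = 3.46.
|z| = 3.46 > 3.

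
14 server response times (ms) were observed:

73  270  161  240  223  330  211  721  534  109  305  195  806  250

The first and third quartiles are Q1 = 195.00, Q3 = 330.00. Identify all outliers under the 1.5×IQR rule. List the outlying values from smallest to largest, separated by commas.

IQR = Q3 − Q1 = 330.00 − 195.00 = 135.00.
Lower fence = Q1 − 1.5·IQR = 195.00 − 202.50 = -7.50.
Upper fence = Q3 + 1.5·IQR = 330.00 + 202.50 = 532.50.
534 > 532.50 → outlier.
721 > 532.50 → outlier.
806 > 532.50 → outlier.
All remaining values lie within [-7.50, 532.50].

534, 721, 806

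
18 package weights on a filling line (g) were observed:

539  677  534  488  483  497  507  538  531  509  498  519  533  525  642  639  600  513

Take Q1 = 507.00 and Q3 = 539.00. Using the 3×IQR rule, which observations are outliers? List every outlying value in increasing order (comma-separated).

639, 642, 677

IQR = Q3 − Q1 = 539.00 − 507.00 = 32.00.
Lower fence = Q1 − 3·IQR = 507.00 − 96.00 = 411.00.
Upper fence = Q3 + 3·IQR = 539.00 + 96.00 = 635.00.
639 > 635.00 → outlier.
642 > 635.00 → outlier.
677 > 635.00 → outlier.
All remaining values lie within [411.00, 635.00].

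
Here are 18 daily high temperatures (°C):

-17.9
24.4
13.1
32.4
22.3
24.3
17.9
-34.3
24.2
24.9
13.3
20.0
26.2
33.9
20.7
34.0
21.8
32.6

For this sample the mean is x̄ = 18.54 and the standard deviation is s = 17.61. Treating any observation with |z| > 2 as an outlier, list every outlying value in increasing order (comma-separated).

Cutoffs at x̄ ± 2s: 18.54 ± 2·17.61 = [-16.68, 53.76].
-34.3: z = -3.00, |z| > 2 → outlier.
-17.9: z = -2.07, |z| > 2 → outlier.
Every other value lies within [-16.68, 53.76].

-34.3, -17.9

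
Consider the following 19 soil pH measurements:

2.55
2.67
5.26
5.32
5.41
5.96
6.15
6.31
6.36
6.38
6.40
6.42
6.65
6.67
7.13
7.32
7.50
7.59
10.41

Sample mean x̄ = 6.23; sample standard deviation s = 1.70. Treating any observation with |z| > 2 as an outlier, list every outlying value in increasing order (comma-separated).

Cutoffs at x̄ ± 2s: 6.23 ± 2·1.70 = [2.83, 9.63].
2.55: z = -2.16, |z| > 2 → outlier.
2.67: z = -2.09, |z| > 2 → outlier.
10.41: z = 2.46, |z| > 2 → outlier.
Every other value lies within [2.83, 9.63].

2.55, 2.67, 10.41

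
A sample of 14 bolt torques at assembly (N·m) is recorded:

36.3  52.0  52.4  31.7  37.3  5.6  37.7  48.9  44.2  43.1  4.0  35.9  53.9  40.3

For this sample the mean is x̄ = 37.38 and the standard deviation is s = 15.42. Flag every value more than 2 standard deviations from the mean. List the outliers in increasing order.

4.0, 5.6

Cutoffs at x̄ ± 2s: 37.38 ± 2·15.42 = [6.54, 68.22].
4.0: z = -2.16, |z| > 2 → outlier.
5.6: z = -2.06, |z| > 2 → outlier.
Every other value lies within [6.54, 68.22].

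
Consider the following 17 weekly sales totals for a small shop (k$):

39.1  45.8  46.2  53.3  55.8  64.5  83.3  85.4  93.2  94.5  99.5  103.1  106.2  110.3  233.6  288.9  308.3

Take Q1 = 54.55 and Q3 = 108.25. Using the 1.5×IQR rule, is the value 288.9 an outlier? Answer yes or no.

yes

IQR = Q3 − Q1 = 108.25 − 54.55 = 53.70.
Lower fence = Q1 − 1.5·IQR = 54.55 − 80.55 = -26.00.
Upper fence = Q3 + 1.5·IQR = 108.25 + 80.55 = 188.80.
288.9 lies above the upper fence.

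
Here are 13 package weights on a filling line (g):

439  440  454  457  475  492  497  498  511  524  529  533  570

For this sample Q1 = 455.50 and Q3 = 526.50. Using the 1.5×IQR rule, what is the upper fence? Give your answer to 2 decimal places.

633.00

IQR = Q3 − Q1 = 526.50 − 455.50 = 71.00.
Lower fence = Q1 − 1.5·IQR = 455.50 − 106.50 = 349.00.
Upper fence = Q3 + 1.5·IQR = 526.50 + 106.50 = 633.00.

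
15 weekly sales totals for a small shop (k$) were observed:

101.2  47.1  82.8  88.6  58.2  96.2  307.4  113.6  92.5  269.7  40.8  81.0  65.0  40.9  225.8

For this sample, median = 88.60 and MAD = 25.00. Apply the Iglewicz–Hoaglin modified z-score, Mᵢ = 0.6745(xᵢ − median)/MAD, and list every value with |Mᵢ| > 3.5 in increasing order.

225.8, 269.7, 307.4

|Mᵢ| > 3.5 ⇔ |xᵢ − 88.60| > 3.5·25.00/0.6745 = 129.73.
So outliers lie outside [-41.13, 218.33].
225.8: M = 3.70 → outlier.
269.7: M = 4.89 → outlier.
307.4: M = 5.90 → outlier.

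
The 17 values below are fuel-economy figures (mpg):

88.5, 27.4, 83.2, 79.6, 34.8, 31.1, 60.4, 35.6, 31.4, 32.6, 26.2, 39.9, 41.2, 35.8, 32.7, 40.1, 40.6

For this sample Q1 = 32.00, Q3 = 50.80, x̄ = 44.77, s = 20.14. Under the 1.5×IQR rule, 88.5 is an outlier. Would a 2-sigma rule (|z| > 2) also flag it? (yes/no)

z = (88.5 − 44.77) / 20.14 = 2.17.
|z| = 2.17 > 2.

yes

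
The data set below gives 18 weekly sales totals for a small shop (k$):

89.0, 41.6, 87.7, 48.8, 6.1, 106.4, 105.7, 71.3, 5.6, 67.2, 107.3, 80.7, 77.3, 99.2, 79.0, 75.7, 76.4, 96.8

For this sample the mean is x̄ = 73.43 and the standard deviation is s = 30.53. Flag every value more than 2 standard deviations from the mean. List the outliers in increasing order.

Cutoffs at x̄ ± 2s: 73.43 ± 2·30.53 = [12.37, 134.49].
5.6: z = -2.22, |z| > 2 → outlier.
6.1: z = -2.21, |z| > 2 → outlier.
Every other value lies within [12.37, 134.49].

5.6, 6.1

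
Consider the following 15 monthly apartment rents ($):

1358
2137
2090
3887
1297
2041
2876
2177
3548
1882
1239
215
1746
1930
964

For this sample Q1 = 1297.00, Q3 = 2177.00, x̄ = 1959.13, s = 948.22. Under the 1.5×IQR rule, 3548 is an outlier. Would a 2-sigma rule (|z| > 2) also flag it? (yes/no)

z = (3548 − 1959.13) / 948.22 = 1.68.
|z| = 1.68 ≤ 2.

no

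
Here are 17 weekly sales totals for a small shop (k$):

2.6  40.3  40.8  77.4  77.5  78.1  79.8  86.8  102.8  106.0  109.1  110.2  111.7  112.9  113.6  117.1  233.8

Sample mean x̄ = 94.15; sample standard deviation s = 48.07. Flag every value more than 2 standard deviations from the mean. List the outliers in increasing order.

Cutoffs at x̄ ± 2s: 94.15 ± 2·48.07 = [-1.99, 190.29].
233.8: z = 2.91, |z| > 2 → outlier.
Every other value lies within [-1.99, 190.29].

233.8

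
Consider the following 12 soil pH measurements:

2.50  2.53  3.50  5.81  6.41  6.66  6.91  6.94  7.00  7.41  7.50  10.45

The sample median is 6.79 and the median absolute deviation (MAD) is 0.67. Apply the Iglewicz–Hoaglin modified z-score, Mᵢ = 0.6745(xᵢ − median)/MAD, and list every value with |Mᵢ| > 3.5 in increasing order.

|Mᵢ| > 3.5 ⇔ |xᵢ − 6.79| > 3.5·0.67/0.6745 = 3.48.
So outliers lie outside [3.31, 10.27].
2.50: M = -4.32 → outlier.
2.53: M = -4.29 → outlier.
10.45: M = 3.68 → outlier.

2.50, 2.53, 10.45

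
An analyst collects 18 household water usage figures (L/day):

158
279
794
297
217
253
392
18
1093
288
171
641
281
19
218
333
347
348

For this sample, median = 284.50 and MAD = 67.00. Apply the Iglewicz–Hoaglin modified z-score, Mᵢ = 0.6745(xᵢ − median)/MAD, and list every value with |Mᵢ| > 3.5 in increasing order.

641, 794, 1093

|Mᵢ| > 3.5 ⇔ |xᵢ − 284.50| > 3.5·67.00/0.6745 = 347.66.
So outliers lie outside [-63.16, 632.16].
641: M = 3.59 → outlier.
794: M = 5.13 → outlier.
1093: M = 8.14 → outlier.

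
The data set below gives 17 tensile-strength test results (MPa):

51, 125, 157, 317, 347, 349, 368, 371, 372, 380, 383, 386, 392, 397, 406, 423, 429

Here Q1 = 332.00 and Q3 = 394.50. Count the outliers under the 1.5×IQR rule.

3

IQR = 62.50; fences at 332.00 − 93.75 = 238.25 and 394.50 + 93.75 = 488.25.
Outside the cutoffs: 51, 125, 157.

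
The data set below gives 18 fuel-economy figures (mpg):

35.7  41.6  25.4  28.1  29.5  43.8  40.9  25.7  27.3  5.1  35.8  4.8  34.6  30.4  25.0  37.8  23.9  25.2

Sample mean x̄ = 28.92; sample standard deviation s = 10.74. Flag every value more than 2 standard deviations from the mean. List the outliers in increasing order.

Cutoffs at x̄ ± 2s: 28.92 ± 2·10.74 = [7.44, 50.40].
4.8: z = -2.25, |z| > 2 → outlier.
5.1: z = -2.22, |z| > 2 → outlier.
Every other value lies within [7.44, 50.40].

4.8, 5.1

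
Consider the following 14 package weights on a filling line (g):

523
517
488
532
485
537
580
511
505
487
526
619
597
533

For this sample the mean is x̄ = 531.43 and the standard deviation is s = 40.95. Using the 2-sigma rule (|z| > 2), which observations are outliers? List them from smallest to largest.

Cutoffs at x̄ ± 2s: 531.43 ± 2·40.95 = [449.53, 613.33].
619: z = 2.14, |z| > 2 → outlier.
Every other value lies within [449.53, 613.33].

619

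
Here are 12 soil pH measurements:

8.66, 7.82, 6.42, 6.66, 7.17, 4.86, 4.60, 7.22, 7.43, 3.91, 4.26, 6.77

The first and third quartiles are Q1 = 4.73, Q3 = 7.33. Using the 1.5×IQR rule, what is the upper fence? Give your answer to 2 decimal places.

11.23

IQR = Q3 − Q1 = 7.33 − 4.73 = 2.60.
Lower fence = Q1 − 1.5·IQR = 4.73 − 3.90 = 0.83.
Upper fence = Q3 + 1.5·IQR = 7.33 + 3.90 = 11.23.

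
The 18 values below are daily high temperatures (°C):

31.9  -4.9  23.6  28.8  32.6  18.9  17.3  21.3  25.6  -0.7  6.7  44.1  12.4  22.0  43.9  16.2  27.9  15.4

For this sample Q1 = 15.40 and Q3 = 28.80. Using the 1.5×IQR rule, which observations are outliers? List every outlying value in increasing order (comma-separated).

IQR = Q3 − Q1 = 28.80 − 15.40 = 13.40.
Lower fence = Q1 − 1.5·IQR = 15.40 − 20.10 = -4.70.
Upper fence = Q3 + 1.5·IQR = 28.80 + 20.10 = 48.90.
-4.9 < -4.70 → outlier.
All remaining values lie within [-4.70, 48.90].

-4.9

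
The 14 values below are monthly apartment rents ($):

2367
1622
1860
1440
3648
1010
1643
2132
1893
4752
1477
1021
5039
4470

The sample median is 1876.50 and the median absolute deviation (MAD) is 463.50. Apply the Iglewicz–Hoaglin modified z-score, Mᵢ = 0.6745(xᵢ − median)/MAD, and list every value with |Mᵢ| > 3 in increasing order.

4470, 4752, 5039

|Mᵢ| > 3 ⇔ |xᵢ − 1876.50| > 3·463.50/0.6745 = 2061.53.
So outliers lie outside [-185.03, 3938.03].
4470: M = 3.77 → outlier.
4752: M = 4.18 → outlier.
5039: M = 4.60 → outlier.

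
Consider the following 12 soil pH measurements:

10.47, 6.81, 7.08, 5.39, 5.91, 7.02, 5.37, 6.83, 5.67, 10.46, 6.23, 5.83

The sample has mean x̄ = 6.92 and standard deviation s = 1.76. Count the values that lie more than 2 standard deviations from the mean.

Cutoffs: x̄ ± 2s = [3.40, 10.44].
Outside the cutoffs: 10.46, 10.47.

2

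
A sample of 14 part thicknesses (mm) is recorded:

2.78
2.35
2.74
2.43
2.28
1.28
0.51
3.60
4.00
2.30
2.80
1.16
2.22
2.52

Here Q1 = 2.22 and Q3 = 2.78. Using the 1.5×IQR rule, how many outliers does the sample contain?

IQR = 0.56; fences at 2.22 − 0.84 = 1.38 and 2.78 + 0.84 = 3.62.
Outside the cutoffs: 0.51, 1.16, 1.28, 4.00.

4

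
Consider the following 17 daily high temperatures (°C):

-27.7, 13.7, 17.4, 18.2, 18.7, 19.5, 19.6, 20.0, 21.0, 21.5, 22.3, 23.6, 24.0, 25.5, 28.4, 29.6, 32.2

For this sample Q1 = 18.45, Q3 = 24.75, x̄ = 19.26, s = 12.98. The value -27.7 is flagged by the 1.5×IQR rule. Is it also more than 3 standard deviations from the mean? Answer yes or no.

yes

z = (-27.7 − 19.26) / 12.98 = -3.62.
|z| = 3.62 > 3.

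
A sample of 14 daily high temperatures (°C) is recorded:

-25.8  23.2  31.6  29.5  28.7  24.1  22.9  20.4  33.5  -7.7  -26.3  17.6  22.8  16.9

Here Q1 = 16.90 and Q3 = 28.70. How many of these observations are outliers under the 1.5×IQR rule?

IQR = 11.80; fences at 16.90 − 17.70 = -0.80 and 28.70 + 17.70 = 46.40.
Outside the cutoffs: -26.3, -25.8, -7.7.

3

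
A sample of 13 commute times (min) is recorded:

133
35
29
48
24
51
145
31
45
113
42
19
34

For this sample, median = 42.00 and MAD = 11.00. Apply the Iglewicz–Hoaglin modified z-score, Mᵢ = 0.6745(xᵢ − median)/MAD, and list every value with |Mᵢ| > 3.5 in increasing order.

113, 133, 145

|Mᵢ| > 3.5 ⇔ |xᵢ − 42.00| > 3.5·11.00/0.6745 = 57.08.
So outliers lie outside [-15.08, 99.08].
113: M = 4.35 → outlier.
133: M = 5.58 → outlier.
145: M = 6.32 → outlier.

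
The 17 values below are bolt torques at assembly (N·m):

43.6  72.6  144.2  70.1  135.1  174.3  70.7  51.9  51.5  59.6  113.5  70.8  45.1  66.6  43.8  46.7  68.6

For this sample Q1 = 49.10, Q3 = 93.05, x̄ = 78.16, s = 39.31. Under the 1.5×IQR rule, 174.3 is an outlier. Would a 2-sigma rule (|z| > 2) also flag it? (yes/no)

z = (174.3 − 78.16) / 39.31 = 2.45.
|z| = 2.45 > 2.

yes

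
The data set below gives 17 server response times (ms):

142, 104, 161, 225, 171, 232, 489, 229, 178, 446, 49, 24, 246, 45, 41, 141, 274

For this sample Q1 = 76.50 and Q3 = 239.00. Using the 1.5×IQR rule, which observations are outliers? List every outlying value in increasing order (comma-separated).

IQR = Q3 − Q1 = 239.00 − 76.50 = 162.50.
Lower fence = Q1 − 1.5·IQR = 76.50 − 243.75 = -167.25.
Upper fence = Q3 + 1.5·IQR = 239.00 + 243.75 = 482.75.
489 > 482.75 → outlier.
All remaining values lie within [-167.25, 482.75].

489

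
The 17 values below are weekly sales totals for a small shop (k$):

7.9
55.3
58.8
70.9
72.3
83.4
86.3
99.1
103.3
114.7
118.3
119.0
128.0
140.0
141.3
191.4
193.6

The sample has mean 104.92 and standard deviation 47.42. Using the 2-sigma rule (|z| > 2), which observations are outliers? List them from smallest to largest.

Cutoffs at x̄ ± 2s: 104.92 ± 2·47.42 = [10.08, 199.76].
7.9: z = -2.05, |z| > 2 → outlier.
Every other value lies within [10.08, 199.76].

7.9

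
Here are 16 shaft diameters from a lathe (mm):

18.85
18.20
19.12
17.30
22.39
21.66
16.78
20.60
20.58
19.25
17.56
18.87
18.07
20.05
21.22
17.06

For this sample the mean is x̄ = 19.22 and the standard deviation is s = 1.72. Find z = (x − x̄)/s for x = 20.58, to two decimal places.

0.79

z = (20.58 − 19.22) / 1.72 = 0.79.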